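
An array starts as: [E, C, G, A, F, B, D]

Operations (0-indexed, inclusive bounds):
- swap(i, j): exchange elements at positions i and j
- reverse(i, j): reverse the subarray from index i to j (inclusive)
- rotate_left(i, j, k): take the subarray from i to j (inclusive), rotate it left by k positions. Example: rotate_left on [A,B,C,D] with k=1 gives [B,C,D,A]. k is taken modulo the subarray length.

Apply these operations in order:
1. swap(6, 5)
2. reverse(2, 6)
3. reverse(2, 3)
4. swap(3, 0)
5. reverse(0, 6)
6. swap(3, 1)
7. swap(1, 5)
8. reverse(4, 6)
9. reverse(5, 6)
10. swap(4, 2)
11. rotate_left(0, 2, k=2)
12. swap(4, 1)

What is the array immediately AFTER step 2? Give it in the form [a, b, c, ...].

After 1 (swap(6, 5)): [E, C, G, A, F, D, B]
After 2 (reverse(2, 6)): [E, C, B, D, F, A, G]

Answer: [E, C, B, D, F, A, G]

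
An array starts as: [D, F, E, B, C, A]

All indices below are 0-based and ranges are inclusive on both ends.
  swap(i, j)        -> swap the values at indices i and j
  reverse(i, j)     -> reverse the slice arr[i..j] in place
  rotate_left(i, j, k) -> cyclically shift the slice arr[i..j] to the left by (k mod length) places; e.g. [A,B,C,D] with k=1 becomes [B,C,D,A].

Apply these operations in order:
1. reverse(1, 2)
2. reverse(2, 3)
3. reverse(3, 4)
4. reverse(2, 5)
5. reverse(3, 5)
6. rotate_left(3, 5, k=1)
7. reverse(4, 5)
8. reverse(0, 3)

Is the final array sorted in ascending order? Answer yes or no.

After 1 (reverse(1, 2)): [D, E, F, B, C, A]
After 2 (reverse(2, 3)): [D, E, B, F, C, A]
After 3 (reverse(3, 4)): [D, E, B, C, F, A]
After 4 (reverse(2, 5)): [D, E, A, F, C, B]
After 5 (reverse(3, 5)): [D, E, A, B, C, F]
After 6 (rotate_left(3, 5, k=1)): [D, E, A, C, F, B]
After 7 (reverse(4, 5)): [D, E, A, C, B, F]
After 8 (reverse(0, 3)): [C, A, E, D, B, F]

Answer: no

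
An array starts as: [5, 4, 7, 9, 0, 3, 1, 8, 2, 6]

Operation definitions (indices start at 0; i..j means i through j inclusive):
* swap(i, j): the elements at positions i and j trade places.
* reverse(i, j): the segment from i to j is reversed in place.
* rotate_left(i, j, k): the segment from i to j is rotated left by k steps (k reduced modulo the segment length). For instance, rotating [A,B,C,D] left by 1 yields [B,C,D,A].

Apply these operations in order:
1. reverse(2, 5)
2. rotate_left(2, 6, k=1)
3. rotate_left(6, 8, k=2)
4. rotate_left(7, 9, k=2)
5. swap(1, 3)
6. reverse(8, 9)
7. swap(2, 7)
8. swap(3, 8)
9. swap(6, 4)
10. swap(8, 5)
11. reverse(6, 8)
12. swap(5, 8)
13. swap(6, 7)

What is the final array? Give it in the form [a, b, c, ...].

Answer: [5, 9, 6, 8, 2, 7, 0, 1, 4, 3]

Derivation:
After 1 (reverse(2, 5)): [5, 4, 3, 0, 9, 7, 1, 8, 2, 6]
After 2 (rotate_left(2, 6, k=1)): [5, 4, 0, 9, 7, 1, 3, 8, 2, 6]
After 3 (rotate_left(6, 8, k=2)): [5, 4, 0, 9, 7, 1, 2, 3, 8, 6]
After 4 (rotate_left(7, 9, k=2)): [5, 4, 0, 9, 7, 1, 2, 6, 3, 8]
After 5 (swap(1, 3)): [5, 9, 0, 4, 7, 1, 2, 6, 3, 8]
After 6 (reverse(8, 9)): [5, 9, 0, 4, 7, 1, 2, 6, 8, 3]
After 7 (swap(2, 7)): [5, 9, 6, 4, 7, 1, 2, 0, 8, 3]
After 8 (swap(3, 8)): [5, 9, 6, 8, 7, 1, 2, 0, 4, 3]
After 9 (swap(6, 4)): [5, 9, 6, 8, 2, 1, 7, 0, 4, 3]
After 10 (swap(8, 5)): [5, 9, 6, 8, 2, 4, 7, 0, 1, 3]
After 11 (reverse(6, 8)): [5, 9, 6, 8, 2, 4, 1, 0, 7, 3]
After 12 (swap(5, 8)): [5, 9, 6, 8, 2, 7, 1, 0, 4, 3]
After 13 (swap(6, 7)): [5, 9, 6, 8, 2, 7, 0, 1, 4, 3]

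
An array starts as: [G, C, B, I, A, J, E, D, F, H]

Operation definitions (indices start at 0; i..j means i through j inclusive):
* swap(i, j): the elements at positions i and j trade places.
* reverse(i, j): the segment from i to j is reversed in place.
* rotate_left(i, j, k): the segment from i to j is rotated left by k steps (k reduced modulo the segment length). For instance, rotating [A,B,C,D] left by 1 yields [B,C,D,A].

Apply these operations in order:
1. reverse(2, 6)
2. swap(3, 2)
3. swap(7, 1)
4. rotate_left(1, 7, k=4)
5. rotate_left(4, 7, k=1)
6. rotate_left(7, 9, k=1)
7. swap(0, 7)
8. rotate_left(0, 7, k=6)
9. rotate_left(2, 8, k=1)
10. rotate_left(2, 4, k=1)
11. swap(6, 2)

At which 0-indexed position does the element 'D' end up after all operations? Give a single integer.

Answer: 9

Derivation:
After 1 (reverse(2, 6)): [G, C, E, J, A, I, B, D, F, H]
After 2 (swap(3, 2)): [G, C, J, E, A, I, B, D, F, H]
After 3 (swap(7, 1)): [G, D, J, E, A, I, B, C, F, H]
After 4 (rotate_left(1, 7, k=4)): [G, I, B, C, D, J, E, A, F, H]
After 5 (rotate_left(4, 7, k=1)): [G, I, B, C, J, E, A, D, F, H]
After 6 (rotate_left(7, 9, k=1)): [G, I, B, C, J, E, A, F, H, D]
After 7 (swap(0, 7)): [F, I, B, C, J, E, A, G, H, D]
After 8 (rotate_left(0, 7, k=6)): [A, G, F, I, B, C, J, E, H, D]
After 9 (rotate_left(2, 8, k=1)): [A, G, I, B, C, J, E, H, F, D]
After 10 (rotate_left(2, 4, k=1)): [A, G, B, C, I, J, E, H, F, D]
After 11 (swap(6, 2)): [A, G, E, C, I, J, B, H, F, D]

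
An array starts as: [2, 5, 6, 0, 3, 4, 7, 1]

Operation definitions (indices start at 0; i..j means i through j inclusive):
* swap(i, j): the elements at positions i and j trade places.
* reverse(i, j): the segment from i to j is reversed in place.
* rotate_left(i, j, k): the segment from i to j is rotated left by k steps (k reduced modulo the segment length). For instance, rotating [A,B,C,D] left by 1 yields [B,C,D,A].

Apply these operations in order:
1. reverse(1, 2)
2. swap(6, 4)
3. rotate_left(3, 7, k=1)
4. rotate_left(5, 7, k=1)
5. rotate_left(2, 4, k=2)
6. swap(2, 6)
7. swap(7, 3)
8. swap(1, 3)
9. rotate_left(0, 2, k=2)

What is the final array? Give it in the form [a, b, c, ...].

After 1 (reverse(1, 2)): [2, 6, 5, 0, 3, 4, 7, 1]
After 2 (swap(6, 4)): [2, 6, 5, 0, 7, 4, 3, 1]
After 3 (rotate_left(3, 7, k=1)): [2, 6, 5, 7, 4, 3, 1, 0]
After 4 (rotate_left(5, 7, k=1)): [2, 6, 5, 7, 4, 1, 0, 3]
After 5 (rotate_left(2, 4, k=2)): [2, 6, 4, 5, 7, 1, 0, 3]
After 6 (swap(2, 6)): [2, 6, 0, 5, 7, 1, 4, 3]
After 7 (swap(7, 3)): [2, 6, 0, 3, 7, 1, 4, 5]
After 8 (swap(1, 3)): [2, 3, 0, 6, 7, 1, 4, 5]
After 9 (rotate_left(0, 2, k=2)): [0, 2, 3, 6, 7, 1, 4, 5]

Answer: [0, 2, 3, 6, 7, 1, 4, 5]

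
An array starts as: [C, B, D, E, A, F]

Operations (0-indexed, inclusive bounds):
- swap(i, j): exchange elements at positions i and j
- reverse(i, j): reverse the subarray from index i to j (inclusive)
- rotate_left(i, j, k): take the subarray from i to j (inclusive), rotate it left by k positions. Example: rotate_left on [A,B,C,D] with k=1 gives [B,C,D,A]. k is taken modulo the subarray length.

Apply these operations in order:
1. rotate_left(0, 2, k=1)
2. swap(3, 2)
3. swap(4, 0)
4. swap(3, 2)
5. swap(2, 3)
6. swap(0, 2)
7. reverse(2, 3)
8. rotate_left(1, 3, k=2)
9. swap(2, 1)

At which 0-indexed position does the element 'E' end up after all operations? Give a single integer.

Answer: 0

Derivation:
After 1 (rotate_left(0, 2, k=1)): [B, D, C, E, A, F]
After 2 (swap(3, 2)): [B, D, E, C, A, F]
After 3 (swap(4, 0)): [A, D, E, C, B, F]
After 4 (swap(3, 2)): [A, D, C, E, B, F]
After 5 (swap(2, 3)): [A, D, E, C, B, F]
After 6 (swap(0, 2)): [E, D, A, C, B, F]
After 7 (reverse(2, 3)): [E, D, C, A, B, F]
After 8 (rotate_left(1, 3, k=2)): [E, A, D, C, B, F]
After 9 (swap(2, 1)): [E, D, A, C, B, F]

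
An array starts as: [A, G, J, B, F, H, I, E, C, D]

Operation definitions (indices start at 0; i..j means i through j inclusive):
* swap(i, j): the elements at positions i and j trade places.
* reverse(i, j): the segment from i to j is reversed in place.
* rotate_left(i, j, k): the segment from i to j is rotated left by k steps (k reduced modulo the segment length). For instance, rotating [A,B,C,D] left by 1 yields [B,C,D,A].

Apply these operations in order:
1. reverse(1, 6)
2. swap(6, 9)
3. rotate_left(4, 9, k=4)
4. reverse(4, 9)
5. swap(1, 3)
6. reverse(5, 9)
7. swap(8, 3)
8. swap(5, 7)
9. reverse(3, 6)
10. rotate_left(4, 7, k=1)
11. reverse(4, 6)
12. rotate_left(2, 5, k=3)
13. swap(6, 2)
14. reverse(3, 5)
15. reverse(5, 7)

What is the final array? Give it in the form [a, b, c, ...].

Answer: [A, F, E, C, G, B, J, H, I, D]

Derivation:
After 1 (reverse(1, 6)): [A, I, H, F, B, J, G, E, C, D]
After 2 (swap(6, 9)): [A, I, H, F, B, J, D, E, C, G]
After 3 (rotate_left(4, 9, k=4)): [A, I, H, F, C, G, B, J, D, E]
After 4 (reverse(4, 9)): [A, I, H, F, E, D, J, B, G, C]
After 5 (swap(1, 3)): [A, F, H, I, E, D, J, B, G, C]
After 6 (reverse(5, 9)): [A, F, H, I, E, C, G, B, J, D]
After 7 (swap(8, 3)): [A, F, H, J, E, C, G, B, I, D]
After 8 (swap(5, 7)): [A, F, H, J, E, B, G, C, I, D]
After 9 (reverse(3, 6)): [A, F, H, G, B, E, J, C, I, D]
After 10 (rotate_left(4, 7, k=1)): [A, F, H, G, E, J, C, B, I, D]
After 11 (reverse(4, 6)): [A, F, H, G, C, J, E, B, I, D]
After 12 (rotate_left(2, 5, k=3)): [A, F, J, H, G, C, E, B, I, D]
After 13 (swap(6, 2)): [A, F, E, H, G, C, J, B, I, D]
After 14 (reverse(3, 5)): [A, F, E, C, G, H, J, B, I, D]
After 15 (reverse(5, 7)): [A, F, E, C, G, B, J, H, I, D]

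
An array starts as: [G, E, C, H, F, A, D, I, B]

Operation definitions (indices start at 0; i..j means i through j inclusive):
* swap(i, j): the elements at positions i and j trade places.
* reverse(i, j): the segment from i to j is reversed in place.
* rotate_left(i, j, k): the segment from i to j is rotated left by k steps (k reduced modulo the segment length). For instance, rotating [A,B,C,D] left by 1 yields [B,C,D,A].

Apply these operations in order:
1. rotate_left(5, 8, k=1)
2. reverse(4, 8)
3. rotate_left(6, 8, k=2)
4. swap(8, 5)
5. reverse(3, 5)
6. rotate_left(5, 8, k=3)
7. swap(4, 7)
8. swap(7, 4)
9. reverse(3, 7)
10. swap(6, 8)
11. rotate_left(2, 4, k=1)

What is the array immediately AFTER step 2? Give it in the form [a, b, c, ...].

Answer: [G, E, C, H, A, B, I, D, F]

Derivation:
After 1 (rotate_left(5, 8, k=1)): [G, E, C, H, F, D, I, B, A]
After 2 (reverse(4, 8)): [G, E, C, H, A, B, I, D, F]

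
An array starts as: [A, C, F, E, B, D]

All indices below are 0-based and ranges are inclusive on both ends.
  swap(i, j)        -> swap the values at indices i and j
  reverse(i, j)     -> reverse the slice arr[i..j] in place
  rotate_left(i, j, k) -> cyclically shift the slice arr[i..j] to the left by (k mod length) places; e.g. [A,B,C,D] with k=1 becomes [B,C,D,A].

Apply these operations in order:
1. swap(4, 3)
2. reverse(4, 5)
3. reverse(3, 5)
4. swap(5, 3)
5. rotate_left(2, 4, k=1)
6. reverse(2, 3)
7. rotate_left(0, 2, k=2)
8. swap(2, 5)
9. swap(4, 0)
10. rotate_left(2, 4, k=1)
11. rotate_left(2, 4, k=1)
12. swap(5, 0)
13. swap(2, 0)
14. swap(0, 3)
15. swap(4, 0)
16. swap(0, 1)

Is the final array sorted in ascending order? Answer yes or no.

After 1 (swap(4, 3)): [A, C, F, B, E, D]
After 2 (reverse(4, 5)): [A, C, F, B, D, E]
After 3 (reverse(3, 5)): [A, C, F, E, D, B]
After 4 (swap(5, 3)): [A, C, F, B, D, E]
After 5 (rotate_left(2, 4, k=1)): [A, C, B, D, F, E]
After 6 (reverse(2, 3)): [A, C, D, B, F, E]
After 7 (rotate_left(0, 2, k=2)): [D, A, C, B, F, E]
After 8 (swap(2, 5)): [D, A, E, B, F, C]
After 9 (swap(4, 0)): [F, A, E, B, D, C]
After 10 (rotate_left(2, 4, k=1)): [F, A, B, D, E, C]
After 11 (rotate_left(2, 4, k=1)): [F, A, D, E, B, C]
After 12 (swap(5, 0)): [C, A, D, E, B, F]
After 13 (swap(2, 0)): [D, A, C, E, B, F]
After 14 (swap(0, 3)): [E, A, C, D, B, F]
After 15 (swap(4, 0)): [B, A, C, D, E, F]
After 16 (swap(0, 1)): [A, B, C, D, E, F]

Answer: yes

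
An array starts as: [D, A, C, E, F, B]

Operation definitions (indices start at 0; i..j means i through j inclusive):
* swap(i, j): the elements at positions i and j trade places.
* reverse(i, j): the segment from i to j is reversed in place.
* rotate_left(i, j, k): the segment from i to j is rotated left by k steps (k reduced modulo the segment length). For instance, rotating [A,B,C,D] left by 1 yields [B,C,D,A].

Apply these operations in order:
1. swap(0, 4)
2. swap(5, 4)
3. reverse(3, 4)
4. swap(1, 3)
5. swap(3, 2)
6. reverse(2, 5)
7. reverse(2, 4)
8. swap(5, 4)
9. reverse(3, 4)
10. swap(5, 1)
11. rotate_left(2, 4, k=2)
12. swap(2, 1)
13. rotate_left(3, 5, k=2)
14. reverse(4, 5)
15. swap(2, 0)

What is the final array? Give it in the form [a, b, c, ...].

Answer: [D, E, F, B, A, C]

Derivation:
After 1 (swap(0, 4)): [F, A, C, E, D, B]
After 2 (swap(5, 4)): [F, A, C, E, B, D]
After 3 (reverse(3, 4)): [F, A, C, B, E, D]
After 4 (swap(1, 3)): [F, B, C, A, E, D]
After 5 (swap(3, 2)): [F, B, A, C, E, D]
After 6 (reverse(2, 5)): [F, B, D, E, C, A]
After 7 (reverse(2, 4)): [F, B, C, E, D, A]
After 8 (swap(5, 4)): [F, B, C, E, A, D]
After 9 (reverse(3, 4)): [F, B, C, A, E, D]
After 10 (swap(5, 1)): [F, D, C, A, E, B]
After 11 (rotate_left(2, 4, k=2)): [F, D, E, C, A, B]
After 12 (swap(2, 1)): [F, E, D, C, A, B]
After 13 (rotate_left(3, 5, k=2)): [F, E, D, B, C, A]
After 14 (reverse(4, 5)): [F, E, D, B, A, C]
After 15 (swap(2, 0)): [D, E, F, B, A, C]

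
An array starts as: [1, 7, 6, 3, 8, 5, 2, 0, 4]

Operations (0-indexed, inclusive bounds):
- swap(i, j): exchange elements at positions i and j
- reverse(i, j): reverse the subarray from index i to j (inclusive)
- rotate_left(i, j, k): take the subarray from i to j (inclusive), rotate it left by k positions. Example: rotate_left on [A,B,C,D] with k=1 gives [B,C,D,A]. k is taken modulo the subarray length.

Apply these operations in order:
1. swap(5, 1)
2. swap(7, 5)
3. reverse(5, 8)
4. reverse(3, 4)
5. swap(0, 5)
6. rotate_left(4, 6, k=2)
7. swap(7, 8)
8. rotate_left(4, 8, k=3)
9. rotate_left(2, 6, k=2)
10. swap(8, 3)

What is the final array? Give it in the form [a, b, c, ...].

After 1 (swap(5, 1)): [1, 5, 6, 3, 8, 7, 2, 0, 4]
After 2 (swap(7, 5)): [1, 5, 6, 3, 8, 0, 2, 7, 4]
After 3 (reverse(5, 8)): [1, 5, 6, 3, 8, 4, 7, 2, 0]
After 4 (reverse(3, 4)): [1, 5, 6, 8, 3, 4, 7, 2, 0]
After 5 (swap(0, 5)): [4, 5, 6, 8, 3, 1, 7, 2, 0]
After 6 (rotate_left(4, 6, k=2)): [4, 5, 6, 8, 7, 3, 1, 2, 0]
After 7 (swap(7, 8)): [4, 5, 6, 8, 7, 3, 1, 0, 2]
After 8 (rotate_left(4, 8, k=3)): [4, 5, 6, 8, 0, 2, 7, 3, 1]
After 9 (rotate_left(2, 6, k=2)): [4, 5, 0, 2, 7, 6, 8, 3, 1]
After 10 (swap(8, 3)): [4, 5, 0, 1, 7, 6, 8, 3, 2]

Answer: [4, 5, 0, 1, 7, 6, 8, 3, 2]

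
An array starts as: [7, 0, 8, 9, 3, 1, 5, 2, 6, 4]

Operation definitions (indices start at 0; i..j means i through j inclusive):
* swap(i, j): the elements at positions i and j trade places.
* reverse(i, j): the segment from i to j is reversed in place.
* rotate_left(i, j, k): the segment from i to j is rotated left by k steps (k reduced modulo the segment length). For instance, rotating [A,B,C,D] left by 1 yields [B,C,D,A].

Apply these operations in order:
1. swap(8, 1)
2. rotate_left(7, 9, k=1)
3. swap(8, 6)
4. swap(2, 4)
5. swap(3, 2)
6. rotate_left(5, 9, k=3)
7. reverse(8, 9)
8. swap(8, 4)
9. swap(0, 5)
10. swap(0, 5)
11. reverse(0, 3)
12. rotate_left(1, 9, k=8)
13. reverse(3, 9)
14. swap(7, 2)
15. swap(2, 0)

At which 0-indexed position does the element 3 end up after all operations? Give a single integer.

Answer: 2

Derivation:
After 1 (swap(8, 1)): [7, 6, 8, 9, 3, 1, 5, 2, 0, 4]
After 2 (rotate_left(7, 9, k=1)): [7, 6, 8, 9, 3, 1, 5, 0, 4, 2]
After 3 (swap(8, 6)): [7, 6, 8, 9, 3, 1, 4, 0, 5, 2]
After 4 (swap(2, 4)): [7, 6, 3, 9, 8, 1, 4, 0, 5, 2]
After 5 (swap(3, 2)): [7, 6, 9, 3, 8, 1, 4, 0, 5, 2]
After 6 (rotate_left(5, 9, k=3)): [7, 6, 9, 3, 8, 5, 2, 1, 4, 0]
After 7 (reverse(8, 9)): [7, 6, 9, 3, 8, 5, 2, 1, 0, 4]
After 8 (swap(8, 4)): [7, 6, 9, 3, 0, 5, 2, 1, 8, 4]
After 9 (swap(0, 5)): [5, 6, 9, 3, 0, 7, 2, 1, 8, 4]
After 10 (swap(0, 5)): [7, 6, 9, 3, 0, 5, 2, 1, 8, 4]
After 11 (reverse(0, 3)): [3, 9, 6, 7, 0, 5, 2, 1, 8, 4]
After 12 (rotate_left(1, 9, k=8)): [3, 4, 9, 6, 7, 0, 5, 2, 1, 8]
After 13 (reverse(3, 9)): [3, 4, 9, 8, 1, 2, 5, 0, 7, 6]
After 14 (swap(7, 2)): [3, 4, 0, 8, 1, 2, 5, 9, 7, 6]
After 15 (swap(2, 0)): [0, 4, 3, 8, 1, 2, 5, 9, 7, 6]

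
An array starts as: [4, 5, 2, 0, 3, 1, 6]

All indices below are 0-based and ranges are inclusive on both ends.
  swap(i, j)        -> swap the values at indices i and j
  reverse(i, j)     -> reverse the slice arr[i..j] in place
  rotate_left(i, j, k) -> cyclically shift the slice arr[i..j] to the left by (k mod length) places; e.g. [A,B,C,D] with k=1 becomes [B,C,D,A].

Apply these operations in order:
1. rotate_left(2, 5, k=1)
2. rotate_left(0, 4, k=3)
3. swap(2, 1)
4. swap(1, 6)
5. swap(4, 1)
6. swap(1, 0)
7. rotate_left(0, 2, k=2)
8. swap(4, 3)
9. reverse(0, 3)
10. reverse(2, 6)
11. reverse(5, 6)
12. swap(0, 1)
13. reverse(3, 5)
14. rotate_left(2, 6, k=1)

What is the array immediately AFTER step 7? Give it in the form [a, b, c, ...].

Answer: [1, 0, 3, 5, 6, 2, 4]

Derivation:
After 1 (rotate_left(2, 5, k=1)): [4, 5, 0, 3, 1, 2, 6]
After 2 (rotate_left(0, 4, k=3)): [3, 1, 4, 5, 0, 2, 6]
After 3 (swap(2, 1)): [3, 4, 1, 5, 0, 2, 6]
After 4 (swap(1, 6)): [3, 6, 1, 5, 0, 2, 4]
After 5 (swap(4, 1)): [3, 0, 1, 5, 6, 2, 4]
After 6 (swap(1, 0)): [0, 3, 1, 5, 6, 2, 4]
After 7 (rotate_left(0, 2, k=2)): [1, 0, 3, 5, 6, 2, 4]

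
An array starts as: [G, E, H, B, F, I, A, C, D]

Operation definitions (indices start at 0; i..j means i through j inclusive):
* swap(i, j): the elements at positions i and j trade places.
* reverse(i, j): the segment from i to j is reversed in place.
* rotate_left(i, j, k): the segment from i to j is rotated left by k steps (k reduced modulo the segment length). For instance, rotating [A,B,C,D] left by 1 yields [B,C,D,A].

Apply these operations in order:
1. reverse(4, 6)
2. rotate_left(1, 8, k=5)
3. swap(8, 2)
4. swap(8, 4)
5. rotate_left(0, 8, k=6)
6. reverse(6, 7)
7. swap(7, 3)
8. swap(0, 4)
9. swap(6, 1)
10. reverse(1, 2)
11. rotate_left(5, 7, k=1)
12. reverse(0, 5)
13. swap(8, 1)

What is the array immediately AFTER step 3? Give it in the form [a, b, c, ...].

Answer: [G, F, I, D, E, H, B, A, C]

Derivation:
After 1 (reverse(4, 6)): [G, E, H, B, A, I, F, C, D]
After 2 (rotate_left(1, 8, k=5)): [G, F, C, D, E, H, B, A, I]
After 3 (swap(8, 2)): [G, F, I, D, E, H, B, A, C]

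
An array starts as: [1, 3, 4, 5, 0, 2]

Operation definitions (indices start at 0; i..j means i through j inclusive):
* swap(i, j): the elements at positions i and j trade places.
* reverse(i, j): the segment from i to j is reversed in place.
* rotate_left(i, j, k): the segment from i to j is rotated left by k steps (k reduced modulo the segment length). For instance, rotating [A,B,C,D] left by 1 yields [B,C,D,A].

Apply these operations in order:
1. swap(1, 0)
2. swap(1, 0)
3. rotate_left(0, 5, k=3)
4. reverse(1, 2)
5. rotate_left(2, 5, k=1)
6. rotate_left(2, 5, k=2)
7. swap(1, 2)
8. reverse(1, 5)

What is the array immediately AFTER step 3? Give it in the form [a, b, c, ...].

Answer: [5, 0, 2, 1, 3, 4]

Derivation:
After 1 (swap(1, 0)): [3, 1, 4, 5, 0, 2]
After 2 (swap(1, 0)): [1, 3, 4, 5, 0, 2]
After 3 (rotate_left(0, 5, k=3)): [5, 0, 2, 1, 3, 4]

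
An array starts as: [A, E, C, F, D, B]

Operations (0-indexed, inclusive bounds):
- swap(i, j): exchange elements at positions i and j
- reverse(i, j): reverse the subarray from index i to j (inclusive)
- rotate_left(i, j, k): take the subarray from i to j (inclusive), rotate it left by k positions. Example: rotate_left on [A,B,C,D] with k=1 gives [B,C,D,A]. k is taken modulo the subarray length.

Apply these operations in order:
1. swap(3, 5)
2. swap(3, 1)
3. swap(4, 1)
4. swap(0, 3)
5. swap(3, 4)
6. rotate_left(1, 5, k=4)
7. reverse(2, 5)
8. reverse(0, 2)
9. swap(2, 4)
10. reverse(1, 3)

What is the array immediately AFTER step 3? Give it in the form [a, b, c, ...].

Answer: [A, D, C, E, B, F]

Derivation:
After 1 (swap(3, 5)): [A, E, C, B, D, F]
After 2 (swap(3, 1)): [A, B, C, E, D, F]
After 3 (swap(4, 1)): [A, D, C, E, B, F]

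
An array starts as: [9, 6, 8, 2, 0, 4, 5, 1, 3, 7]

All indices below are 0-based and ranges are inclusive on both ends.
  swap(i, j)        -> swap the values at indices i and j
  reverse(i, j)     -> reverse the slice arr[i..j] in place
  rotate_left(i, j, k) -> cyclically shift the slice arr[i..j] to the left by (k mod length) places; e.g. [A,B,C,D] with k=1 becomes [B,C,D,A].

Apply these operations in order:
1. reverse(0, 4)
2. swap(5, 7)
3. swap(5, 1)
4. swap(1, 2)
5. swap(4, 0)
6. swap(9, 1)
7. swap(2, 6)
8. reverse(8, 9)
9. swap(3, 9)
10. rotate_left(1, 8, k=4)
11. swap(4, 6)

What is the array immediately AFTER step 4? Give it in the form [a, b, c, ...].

Answer: [0, 8, 1, 6, 9, 2, 5, 4, 3, 7]

Derivation:
After 1 (reverse(0, 4)): [0, 2, 8, 6, 9, 4, 5, 1, 3, 7]
After 2 (swap(5, 7)): [0, 2, 8, 6, 9, 1, 5, 4, 3, 7]
After 3 (swap(5, 1)): [0, 1, 8, 6, 9, 2, 5, 4, 3, 7]
After 4 (swap(1, 2)): [0, 8, 1, 6, 9, 2, 5, 4, 3, 7]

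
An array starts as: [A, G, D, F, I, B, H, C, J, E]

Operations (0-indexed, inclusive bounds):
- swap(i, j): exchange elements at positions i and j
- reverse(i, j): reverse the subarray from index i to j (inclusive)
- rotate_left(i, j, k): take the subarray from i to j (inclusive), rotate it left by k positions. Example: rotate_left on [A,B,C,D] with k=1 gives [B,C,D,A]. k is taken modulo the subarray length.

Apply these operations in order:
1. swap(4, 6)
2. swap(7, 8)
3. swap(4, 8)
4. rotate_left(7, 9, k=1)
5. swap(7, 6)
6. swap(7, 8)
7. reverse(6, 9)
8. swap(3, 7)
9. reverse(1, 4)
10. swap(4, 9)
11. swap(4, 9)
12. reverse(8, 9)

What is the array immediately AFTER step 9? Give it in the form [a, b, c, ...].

Answer: [A, C, I, D, G, B, J, F, E, H]

Derivation:
After 1 (swap(4, 6)): [A, G, D, F, H, B, I, C, J, E]
After 2 (swap(7, 8)): [A, G, D, F, H, B, I, J, C, E]
After 3 (swap(4, 8)): [A, G, D, F, C, B, I, J, H, E]
After 4 (rotate_left(7, 9, k=1)): [A, G, D, F, C, B, I, H, E, J]
After 5 (swap(7, 6)): [A, G, D, F, C, B, H, I, E, J]
After 6 (swap(7, 8)): [A, G, D, F, C, B, H, E, I, J]
After 7 (reverse(6, 9)): [A, G, D, F, C, B, J, I, E, H]
After 8 (swap(3, 7)): [A, G, D, I, C, B, J, F, E, H]
After 9 (reverse(1, 4)): [A, C, I, D, G, B, J, F, E, H]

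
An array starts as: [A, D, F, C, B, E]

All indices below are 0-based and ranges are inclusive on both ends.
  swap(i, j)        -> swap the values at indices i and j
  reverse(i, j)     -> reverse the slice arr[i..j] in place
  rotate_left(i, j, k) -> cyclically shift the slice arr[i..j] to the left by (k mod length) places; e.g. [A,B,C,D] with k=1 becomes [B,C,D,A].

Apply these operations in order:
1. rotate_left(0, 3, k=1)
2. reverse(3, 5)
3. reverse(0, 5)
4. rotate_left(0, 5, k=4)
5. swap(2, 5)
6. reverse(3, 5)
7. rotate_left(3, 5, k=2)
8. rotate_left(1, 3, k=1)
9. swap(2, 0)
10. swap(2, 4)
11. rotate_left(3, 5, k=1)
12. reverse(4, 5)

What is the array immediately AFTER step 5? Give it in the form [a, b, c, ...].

After 1 (rotate_left(0, 3, k=1)): [D, F, C, A, B, E]
After 2 (reverse(3, 5)): [D, F, C, E, B, A]
After 3 (reverse(0, 5)): [A, B, E, C, F, D]
After 4 (rotate_left(0, 5, k=4)): [F, D, A, B, E, C]
After 5 (swap(2, 5)): [F, D, C, B, E, A]

Answer: [F, D, C, B, E, A]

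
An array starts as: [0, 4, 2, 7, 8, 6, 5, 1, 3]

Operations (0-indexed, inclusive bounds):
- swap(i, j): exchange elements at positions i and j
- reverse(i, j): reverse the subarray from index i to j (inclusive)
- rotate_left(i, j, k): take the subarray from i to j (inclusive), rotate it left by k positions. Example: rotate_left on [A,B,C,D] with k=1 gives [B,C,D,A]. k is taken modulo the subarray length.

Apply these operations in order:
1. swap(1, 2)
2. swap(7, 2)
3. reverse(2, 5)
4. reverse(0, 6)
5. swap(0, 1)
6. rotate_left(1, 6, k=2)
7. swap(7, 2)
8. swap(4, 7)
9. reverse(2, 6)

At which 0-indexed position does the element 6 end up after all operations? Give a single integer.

Answer: 4

Derivation:
After 1 (swap(1, 2)): [0, 2, 4, 7, 8, 6, 5, 1, 3]
After 2 (swap(7, 2)): [0, 2, 1, 7, 8, 6, 5, 4, 3]
After 3 (reverse(2, 5)): [0, 2, 6, 8, 7, 1, 5, 4, 3]
After 4 (reverse(0, 6)): [5, 1, 7, 8, 6, 2, 0, 4, 3]
After 5 (swap(0, 1)): [1, 5, 7, 8, 6, 2, 0, 4, 3]
After 6 (rotate_left(1, 6, k=2)): [1, 8, 6, 2, 0, 5, 7, 4, 3]
After 7 (swap(7, 2)): [1, 8, 4, 2, 0, 5, 7, 6, 3]
After 8 (swap(4, 7)): [1, 8, 4, 2, 6, 5, 7, 0, 3]
After 9 (reverse(2, 6)): [1, 8, 7, 5, 6, 2, 4, 0, 3]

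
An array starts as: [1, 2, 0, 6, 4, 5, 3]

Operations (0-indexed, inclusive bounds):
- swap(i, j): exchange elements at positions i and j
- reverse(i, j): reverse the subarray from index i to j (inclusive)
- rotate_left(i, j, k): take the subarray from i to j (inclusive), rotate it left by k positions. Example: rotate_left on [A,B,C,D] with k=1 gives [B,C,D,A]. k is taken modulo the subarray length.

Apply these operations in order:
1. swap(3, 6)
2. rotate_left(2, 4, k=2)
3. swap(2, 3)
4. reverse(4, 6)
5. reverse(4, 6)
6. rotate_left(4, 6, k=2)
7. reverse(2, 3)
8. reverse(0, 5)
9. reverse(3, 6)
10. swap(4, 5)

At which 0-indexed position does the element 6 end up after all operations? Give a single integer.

Answer: 1

Derivation:
After 1 (swap(3, 6)): [1, 2, 0, 3, 4, 5, 6]
After 2 (rotate_left(2, 4, k=2)): [1, 2, 4, 0, 3, 5, 6]
After 3 (swap(2, 3)): [1, 2, 0, 4, 3, 5, 6]
After 4 (reverse(4, 6)): [1, 2, 0, 4, 6, 5, 3]
After 5 (reverse(4, 6)): [1, 2, 0, 4, 3, 5, 6]
After 6 (rotate_left(4, 6, k=2)): [1, 2, 0, 4, 6, 3, 5]
After 7 (reverse(2, 3)): [1, 2, 4, 0, 6, 3, 5]
After 8 (reverse(0, 5)): [3, 6, 0, 4, 2, 1, 5]
After 9 (reverse(3, 6)): [3, 6, 0, 5, 1, 2, 4]
After 10 (swap(4, 5)): [3, 6, 0, 5, 2, 1, 4]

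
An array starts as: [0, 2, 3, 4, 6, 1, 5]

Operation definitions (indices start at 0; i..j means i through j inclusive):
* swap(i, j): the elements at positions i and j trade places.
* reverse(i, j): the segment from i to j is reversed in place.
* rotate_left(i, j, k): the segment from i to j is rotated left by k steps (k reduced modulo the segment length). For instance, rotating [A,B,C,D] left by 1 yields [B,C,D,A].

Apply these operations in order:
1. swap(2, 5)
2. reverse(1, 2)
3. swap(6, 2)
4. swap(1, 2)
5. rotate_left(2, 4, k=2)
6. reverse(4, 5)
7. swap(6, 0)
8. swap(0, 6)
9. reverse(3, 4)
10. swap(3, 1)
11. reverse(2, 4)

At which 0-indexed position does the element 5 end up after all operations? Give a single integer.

After 1 (swap(2, 5)): [0, 2, 1, 4, 6, 3, 5]
After 2 (reverse(1, 2)): [0, 1, 2, 4, 6, 3, 5]
After 3 (swap(6, 2)): [0, 1, 5, 4, 6, 3, 2]
After 4 (swap(1, 2)): [0, 5, 1, 4, 6, 3, 2]
After 5 (rotate_left(2, 4, k=2)): [0, 5, 6, 1, 4, 3, 2]
After 6 (reverse(4, 5)): [0, 5, 6, 1, 3, 4, 2]
After 7 (swap(6, 0)): [2, 5, 6, 1, 3, 4, 0]
After 8 (swap(0, 6)): [0, 5, 6, 1, 3, 4, 2]
After 9 (reverse(3, 4)): [0, 5, 6, 3, 1, 4, 2]
After 10 (swap(3, 1)): [0, 3, 6, 5, 1, 4, 2]
After 11 (reverse(2, 4)): [0, 3, 1, 5, 6, 4, 2]

Answer: 3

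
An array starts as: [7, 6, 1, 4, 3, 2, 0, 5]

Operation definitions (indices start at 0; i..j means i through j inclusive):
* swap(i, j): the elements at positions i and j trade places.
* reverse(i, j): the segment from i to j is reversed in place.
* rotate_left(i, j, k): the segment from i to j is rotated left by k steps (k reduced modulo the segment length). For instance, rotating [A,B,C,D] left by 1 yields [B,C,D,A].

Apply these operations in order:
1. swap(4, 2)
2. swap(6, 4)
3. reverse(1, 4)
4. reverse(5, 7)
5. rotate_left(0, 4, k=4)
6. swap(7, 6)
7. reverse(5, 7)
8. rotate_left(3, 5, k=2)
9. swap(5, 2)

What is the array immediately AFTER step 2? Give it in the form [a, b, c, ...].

After 1 (swap(4, 2)): [7, 6, 3, 4, 1, 2, 0, 5]
After 2 (swap(6, 4)): [7, 6, 3, 4, 0, 2, 1, 5]

Answer: [7, 6, 3, 4, 0, 2, 1, 5]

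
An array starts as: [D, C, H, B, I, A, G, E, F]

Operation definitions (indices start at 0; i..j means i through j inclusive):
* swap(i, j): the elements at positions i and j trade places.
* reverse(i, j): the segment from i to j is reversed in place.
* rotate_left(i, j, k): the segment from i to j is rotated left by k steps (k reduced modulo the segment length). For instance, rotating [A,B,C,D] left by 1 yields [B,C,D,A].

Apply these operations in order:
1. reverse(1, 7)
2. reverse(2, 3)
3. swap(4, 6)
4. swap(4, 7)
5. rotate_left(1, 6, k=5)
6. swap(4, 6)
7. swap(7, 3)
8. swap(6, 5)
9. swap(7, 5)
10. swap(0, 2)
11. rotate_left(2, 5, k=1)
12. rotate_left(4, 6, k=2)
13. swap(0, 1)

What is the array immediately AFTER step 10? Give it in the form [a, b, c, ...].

After 1 (reverse(1, 7)): [D, E, G, A, I, B, H, C, F]
After 2 (reverse(2, 3)): [D, E, A, G, I, B, H, C, F]
After 3 (swap(4, 6)): [D, E, A, G, H, B, I, C, F]
After 4 (swap(4, 7)): [D, E, A, G, C, B, I, H, F]
After 5 (rotate_left(1, 6, k=5)): [D, I, E, A, G, C, B, H, F]
After 6 (swap(4, 6)): [D, I, E, A, B, C, G, H, F]
After 7 (swap(7, 3)): [D, I, E, H, B, C, G, A, F]
After 8 (swap(6, 5)): [D, I, E, H, B, G, C, A, F]
After 9 (swap(7, 5)): [D, I, E, H, B, A, C, G, F]
After 10 (swap(0, 2)): [E, I, D, H, B, A, C, G, F]

Answer: [E, I, D, H, B, A, C, G, F]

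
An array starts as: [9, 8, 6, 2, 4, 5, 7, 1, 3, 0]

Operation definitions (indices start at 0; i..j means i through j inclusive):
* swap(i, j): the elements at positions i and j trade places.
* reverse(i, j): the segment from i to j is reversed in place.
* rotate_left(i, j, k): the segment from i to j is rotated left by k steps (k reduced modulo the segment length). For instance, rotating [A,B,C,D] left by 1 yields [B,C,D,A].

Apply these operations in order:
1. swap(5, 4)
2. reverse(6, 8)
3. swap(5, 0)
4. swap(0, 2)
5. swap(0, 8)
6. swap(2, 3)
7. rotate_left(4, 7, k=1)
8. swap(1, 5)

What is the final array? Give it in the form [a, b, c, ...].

Answer: [7, 3, 2, 4, 9, 8, 1, 5, 6, 0]

Derivation:
After 1 (swap(5, 4)): [9, 8, 6, 2, 5, 4, 7, 1, 3, 0]
After 2 (reverse(6, 8)): [9, 8, 6, 2, 5, 4, 3, 1, 7, 0]
After 3 (swap(5, 0)): [4, 8, 6, 2, 5, 9, 3, 1, 7, 0]
After 4 (swap(0, 2)): [6, 8, 4, 2, 5, 9, 3, 1, 7, 0]
After 5 (swap(0, 8)): [7, 8, 4, 2, 5, 9, 3, 1, 6, 0]
After 6 (swap(2, 3)): [7, 8, 2, 4, 5, 9, 3, 1, 6, 0]
After 7 (rotate_left(4, 7, k=1)): [7, 8, 2, 4, 9, 3, 1, 5, 6, 0]
After 8 (swap(1, 5)): [7, 3, 2, 4, 9, 8, 1, 5, 6, 0]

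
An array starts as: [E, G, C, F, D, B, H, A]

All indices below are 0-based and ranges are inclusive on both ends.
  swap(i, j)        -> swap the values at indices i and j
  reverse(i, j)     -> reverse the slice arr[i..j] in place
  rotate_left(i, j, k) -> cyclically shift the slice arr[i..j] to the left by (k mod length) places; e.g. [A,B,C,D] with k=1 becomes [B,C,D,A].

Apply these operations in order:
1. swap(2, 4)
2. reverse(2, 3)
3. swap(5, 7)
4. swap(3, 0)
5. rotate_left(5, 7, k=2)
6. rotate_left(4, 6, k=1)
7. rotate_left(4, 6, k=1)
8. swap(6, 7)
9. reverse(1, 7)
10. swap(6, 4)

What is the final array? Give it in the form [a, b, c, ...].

Answer: [D, B, H, C, F, E, A, G]

Derivation:
After 1 (swap(2, 4)): [E, G, D, F, C, B, H, A]
After 2 (reverse(2, 3)): [E, G, F, D, C, B, H, A]
After 3 (swap(5, 7)): [E, G, F, D, C, A, H, B]
After 4 (swap(3, 0)): [D, G, F, E, C, A, H, B]
After 5 (rotate_left(5, 7, k=2)): [D, G, F, E, C, B, A, H]
After 6 (rotate_left(4, 6, k=1)): [D, G, F, E, B, A, C, H]
After 7 (rotate_left(4, 6, k=1)): [D, G, F, E, A, C, B, H]
After 8 (swap(6, 7)): [D, G, F, E, A, C, H, B]
After 9 (reverse(1, 7)): [D, B, H, C, A, E, F, G]
After 10 (swap(6, 4)): [D, B, H, C, F, E, A, G]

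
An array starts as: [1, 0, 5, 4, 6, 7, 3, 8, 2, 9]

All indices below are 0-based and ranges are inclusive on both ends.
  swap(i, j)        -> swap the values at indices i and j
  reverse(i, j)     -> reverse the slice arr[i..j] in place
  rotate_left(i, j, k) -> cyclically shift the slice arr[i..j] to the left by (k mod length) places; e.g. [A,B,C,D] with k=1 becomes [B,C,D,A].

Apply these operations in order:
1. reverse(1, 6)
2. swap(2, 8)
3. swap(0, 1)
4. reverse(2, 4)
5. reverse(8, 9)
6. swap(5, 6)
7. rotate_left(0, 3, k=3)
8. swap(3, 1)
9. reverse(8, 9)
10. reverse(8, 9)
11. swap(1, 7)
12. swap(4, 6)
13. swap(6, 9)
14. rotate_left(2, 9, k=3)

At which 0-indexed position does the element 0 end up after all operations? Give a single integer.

Answer: 2

Derivation:
After 1 (reverse(1, 6)): [1, 3, 7, 6, 4, 5, 0, 8, 2, 9]
After 2 (swap(2, 8)): [1, 3, 2, 6, 4, 5, 0, 8, 7, 9]
After 3 (swap(0, 1)): [3, 1, 2, 6, 4, 5, 0, 8, 7, 9]
After 4 (reverse(2, 4)): [3, 1, 4, 6, 2, 5, 0, 8, 7, 9]
After 5 (reverse(8, 9)): [3, 1, 4, 6, 2, 5, 0, 8, 9, 7]
After 6 (swap(5, 6)): [3, 1, 4, 6, 2, 0, 5, 8, 9, 7]
After 7 (rotate_left(0, 3, k=3)): [6, 3, 1, 4, 2, 0, 5, 8, 9, 7]
After 8 (swap(3, 1)): [6, 4, 1, 3, 2, 0, 5, 8, 9, 7]
After 9 (reverse(8, 9)): [6, 4, 1, 3, 2, 0, 5, 8, 7, 9]
After 10 (reverse(8, 9)): [6, 4, 1, 3, 2, 0, 5, 8, 9, 7]
After 11 (swap(1, 7)): [6, 8, 1, 3, 2, 0, 5, 4, 9, 7]
After 12 (swap(4, 6)): [6, 8, 1, 3, 5, 0, 2, 4, 9, 7]
After 13 (swap(6, 9)): [6, 8, 1, 3, 5, 0, 7, 4, 9, 2]
After 14 (rotate_left(2, 9, k=3)): [6, 8, 0, 7, 4, 9, 2, 1, 3, 5]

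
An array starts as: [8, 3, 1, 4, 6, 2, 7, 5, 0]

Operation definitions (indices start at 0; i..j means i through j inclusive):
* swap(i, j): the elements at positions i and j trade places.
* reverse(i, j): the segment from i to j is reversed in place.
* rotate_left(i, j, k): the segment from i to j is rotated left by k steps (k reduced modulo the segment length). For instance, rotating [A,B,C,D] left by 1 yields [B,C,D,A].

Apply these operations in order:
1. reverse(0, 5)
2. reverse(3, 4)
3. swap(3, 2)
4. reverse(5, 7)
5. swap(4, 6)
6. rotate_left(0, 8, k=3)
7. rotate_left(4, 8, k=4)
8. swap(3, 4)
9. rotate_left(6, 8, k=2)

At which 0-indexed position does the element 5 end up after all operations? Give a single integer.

After 1 (reverse(0, 5)): [2, 6, 4, 1, 3, 8, 7, 5, 0]
After 2 (reverse(3, 4)): [2, 6, 4, 3, 1, 8, 7, 5, 0]
After 3 (swap(3, 2)): [2, 6, 3, 4, 1, 8, 7, 5, 0]
After 4 (reverse(5, 7)): [2, 6, 3, 4, 1, 5, 7, 8, 0]
After 5 (swap(4, 6)): [2, 6, 3, 4, 7, 5, 1, 8, 0]
After 6 (rotate_left(0, 8, k=3)): [4, 7, 5, 1, 8, 0, 2, 6, 3]
After 7 (rotate_left(4, 8, k=4)): [4, 7, 5, 1, 3, 8, 0, 2, 6]
After 8 (swap(3, 4)): [4, 7, 5, 3, 1, 8, 0, 2, 6]
After 9 (rotate_left(6, 8, k=2)): [4, 7, 5, 3, 1, 8, 6, 0, 2]

Answer: 2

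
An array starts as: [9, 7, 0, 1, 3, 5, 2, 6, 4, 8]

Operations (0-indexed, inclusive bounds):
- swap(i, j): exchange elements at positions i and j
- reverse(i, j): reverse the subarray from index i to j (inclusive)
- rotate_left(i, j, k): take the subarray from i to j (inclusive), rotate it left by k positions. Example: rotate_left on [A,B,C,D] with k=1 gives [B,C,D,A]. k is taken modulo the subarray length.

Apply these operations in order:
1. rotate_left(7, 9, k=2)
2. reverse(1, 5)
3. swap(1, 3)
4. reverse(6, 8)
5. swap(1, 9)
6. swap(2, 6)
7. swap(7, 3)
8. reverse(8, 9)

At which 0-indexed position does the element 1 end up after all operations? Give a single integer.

After 1 (rotate_left(7, 9, k=2)): [9, 7, 0, 1, 3, 5, 2, 8, 6, 4]
After 2 (reverse(1, 5)): [9, 5, 3, 1, 0, 7, 2, 8, 6, 4]
After 3 (swap(1, 3)): [9, 1, 3, 5, 0, 7, 2, 8, 6, 4]
After 4 (reverse(6, 8)): [9, 1, 3, 5, 0, 7, 6, 8, 2, 4]
After 5 (swap(1, 9)): [9, 4, 3, 5, 0, 7, 6, 8, 2, 1]
After 6 (swap(2, 6)): [9, 4, 6, 5, 0, 7, 3, 8, 2, 1]
After 7 (swap(7, 3)): [9, 4, 6, 8, 0, 7, 3, 5, 2, 1]
After 8 (reverse(8, 9)): [9, 4, 6, 8, 0, 7, 3, 5, 1, 2]

Answer: 8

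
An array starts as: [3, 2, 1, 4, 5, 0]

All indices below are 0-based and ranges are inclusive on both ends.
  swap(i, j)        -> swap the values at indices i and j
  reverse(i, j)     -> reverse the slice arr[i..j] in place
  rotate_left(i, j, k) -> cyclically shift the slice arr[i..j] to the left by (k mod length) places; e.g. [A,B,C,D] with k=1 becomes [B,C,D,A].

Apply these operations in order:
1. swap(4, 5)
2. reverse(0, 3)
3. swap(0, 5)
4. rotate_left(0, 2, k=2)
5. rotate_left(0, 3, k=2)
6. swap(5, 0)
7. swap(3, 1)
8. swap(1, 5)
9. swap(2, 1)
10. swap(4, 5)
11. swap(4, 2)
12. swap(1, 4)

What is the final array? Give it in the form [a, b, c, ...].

After 1 (swap(4, 5)): [3, 2, 1, 4, 0, 5]
After 2 (reverse(0, 3)): [4, 1, 2, 3, 0, 5]
After 3 (swap(0, 5)): [5, 1, 2, 3, 0, 4]
After 4 (rotate_left(0, 2, k=2)): [2, 5, 1, 3, 0, 4]
After 5 (rotate_left(0, 3, k=2)): [1, 3, 2, 5, 0, 4]
After 6 (swap(5, 0)): [4, 3, 2, 5, 0, 1]
After 7 (swap(3, 1)): [4, 5, 2, 3, 0, 1]
After 8 (swap(1, 5)): [4, 1, 2, 3, 0, 5]
After 9 (swap(2, 1)): [4, 2, 1, 3, 0, 5]
After 10 (swap(4, 5)): [4, 2, 1, 3, 5, 0]
After 11 (swap(4, 2)): [4, 2, 5, 3, 1, 0]
After 12 (swap(1, 4)): [4, 1, 5, 3, 2, 0]

Answer: [4, 1, 5, 3, 2, 0]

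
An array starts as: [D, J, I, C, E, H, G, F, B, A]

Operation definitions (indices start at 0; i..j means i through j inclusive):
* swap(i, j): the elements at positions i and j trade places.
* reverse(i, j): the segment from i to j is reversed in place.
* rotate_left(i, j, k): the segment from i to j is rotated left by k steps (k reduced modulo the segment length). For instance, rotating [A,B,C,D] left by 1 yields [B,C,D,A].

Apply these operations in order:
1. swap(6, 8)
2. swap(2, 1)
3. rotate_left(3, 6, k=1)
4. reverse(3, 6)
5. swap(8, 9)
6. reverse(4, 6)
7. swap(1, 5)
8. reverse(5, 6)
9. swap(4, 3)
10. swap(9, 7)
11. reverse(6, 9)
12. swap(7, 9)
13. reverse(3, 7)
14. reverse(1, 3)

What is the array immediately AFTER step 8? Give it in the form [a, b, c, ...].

After 1 (swap(6, 8)): [D, J, I, C, E, H, B, F, G, A]
After 2 (swap(2, 1)): [D, I, J, C, E, H, B, F, G, A]
After 3 (rotate_left(3, 6, k=1)): [D, I, J, E, H, B, C, F, G, A]
After 4 (reverse(3, 6)): [D, I, J, C, B, H, E, F, G, A]
After 5 (swap(8, 9)): [D, I, J, C, B, H, E, F, A, G]
After 6 (reverse(4, 6)): [D, I, J, C, E, H, B, F, A, G]
After 7 (swap(1, 5)): [D, H, J, C, E, I, B, F, A, G]
After 8 (reverse(5, 6)): [D, H, J, C, E, B, I, F, A, G]

Answer: [D, H, J, C, E, B, I, F, A, G]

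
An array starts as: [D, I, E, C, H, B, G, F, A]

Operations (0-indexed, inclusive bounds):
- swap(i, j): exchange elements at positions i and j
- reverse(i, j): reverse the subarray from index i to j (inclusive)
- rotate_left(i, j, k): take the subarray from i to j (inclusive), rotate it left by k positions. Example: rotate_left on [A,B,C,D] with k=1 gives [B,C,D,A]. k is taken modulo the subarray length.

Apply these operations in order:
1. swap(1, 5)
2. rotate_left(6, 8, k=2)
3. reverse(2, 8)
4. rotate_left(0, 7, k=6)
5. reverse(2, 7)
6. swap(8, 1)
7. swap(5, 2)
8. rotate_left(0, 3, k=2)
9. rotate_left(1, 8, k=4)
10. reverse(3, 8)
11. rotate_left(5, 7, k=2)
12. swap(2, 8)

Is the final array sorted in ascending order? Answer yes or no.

Answer: no

Derivation:
After 1 (swap(1, 5)): [D, B, E, C, H, I, G, F, A]
After 2 (rotate_left(6, 8, k=2)): [D, B, E, C, H, I, A, G, F]
After 3 (reverse(2, 8)): [D, B, F, G, A, I, H, C, E]
After 4 (rotate_left(0, 7, k=6)): [H, C, D, B, F, G, A, I, E]
After 5 (reverse(2, 7)): [H, C, I, A, G, F, B, D, E]
After 6 (swap(8, 1)): [H, E, I, A, G, F, B, D, C]
After 7 (swap(5, 2)): [H, E, F, A, G, I, B, D, C]
After 8 (rotate_left(0, 3, k=2)): [F, A, H, E, G, I, B, D, C]
After 9 (rotate_left(1, 8, k=4)): [F, I, B, D, C, A, H, E, G]
After 10 (reverse(3, 8)): [F, I, B, G, E, H, A, C, D]
After 11 (rotate_left(5, 7, k=2)): [F, I, B, G, E, C, H, A, D]
After 12 (swap(2, 8)): [F, I, D, G, E, C, H, A, B]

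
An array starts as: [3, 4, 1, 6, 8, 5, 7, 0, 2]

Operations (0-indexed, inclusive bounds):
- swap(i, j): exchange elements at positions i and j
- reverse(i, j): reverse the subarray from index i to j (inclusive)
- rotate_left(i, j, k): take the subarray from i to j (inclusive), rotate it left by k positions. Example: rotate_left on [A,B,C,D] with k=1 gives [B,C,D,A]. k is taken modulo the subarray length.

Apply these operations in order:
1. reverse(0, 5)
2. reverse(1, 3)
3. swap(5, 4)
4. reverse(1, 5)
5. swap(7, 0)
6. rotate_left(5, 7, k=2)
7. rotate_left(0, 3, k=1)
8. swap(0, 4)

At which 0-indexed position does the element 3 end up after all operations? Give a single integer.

After 1 (reverse(0, 5)): [5, 8, 6, 1, 4, 3, 7, 0, 2]
After 2 (reverse(1, 3)): [5, 1, 6, 8, 4, 3, 7, 0, 2]
After 3 (swap(5, 4)): [5, 1, 6, 8, 3, 4, 7, 0, 2]
After 4 (reverse(1, 5)): [5, 4, 3, 8, 6, 1, 7, 0, 2]
After 5 (swap(7, 0)): [0, 4, 3, 8, 6, 1, 7, 5, 2]
After 6 (rotate_left(5, 7, k=2)): [0, 4, 3, 8, 6, 5, 1, 7, 2]
After 7 (rotate_left(0, 3, k=1)): [4, 3, 8, 0, 6, 5, 1, 7, 2]
After 8 (swap(0, 4)): [6, 3, 8, 0, 4, 5, 1, 7, 2]

Answer: 1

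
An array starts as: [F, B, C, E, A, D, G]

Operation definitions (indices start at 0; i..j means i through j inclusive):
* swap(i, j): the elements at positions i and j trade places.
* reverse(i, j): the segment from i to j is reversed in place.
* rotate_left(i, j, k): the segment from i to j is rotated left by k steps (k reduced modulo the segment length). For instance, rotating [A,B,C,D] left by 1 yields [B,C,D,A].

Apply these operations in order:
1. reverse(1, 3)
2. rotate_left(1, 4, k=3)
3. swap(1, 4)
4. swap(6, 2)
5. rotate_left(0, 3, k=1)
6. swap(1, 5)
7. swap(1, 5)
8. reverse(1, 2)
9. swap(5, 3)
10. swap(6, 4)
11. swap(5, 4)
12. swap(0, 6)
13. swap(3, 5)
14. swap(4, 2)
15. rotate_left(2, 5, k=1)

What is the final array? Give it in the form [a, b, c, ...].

After 1 (reverse(1, 3)): [F, E, C, B, A, D, G]
After 2 (rotate_left(1, 4, k=3)): [F, A, E, C, B, D, G]
After 3 (swap(1, 4)): [F, B, E, C, A, D, G]
After 4 (swap(6, 2)): [F, B, G, C, A, D, E]
After 5 (rotate_left(0, 3, k=1)): [B, G, C, F, A, D, E]
After 6 (swap(1, 5)): [B, D, C, F, A, G, E]
After 7 (swap(1, 5)): [B, G, C, F, A, D, E]
After 8 (reverse(1, 2)): [B, C, G, F, A, D, E]
After 9 (swap(5, 3)): [B, C, G, D, A, F, E]
After 10 (swap(6, 4)): [B, C, G, D, E, F, A]
After 11 (swap(5, 4)): [B, C, G, D, F, E, A]
After 12 (swap(0, 6)): [A, C, G, D, F, E, B]
After 13 (swap(3, 5)): [A, C, G, E, F, D, B]
After 14 (swap(4, 2)): [A, C, F, E, G, D, B]
After 15 (rotate_left(2, 5, k=1)): [A, C, E, G, D, F, B]

Answer: [A, C, E, G, D, F, B]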